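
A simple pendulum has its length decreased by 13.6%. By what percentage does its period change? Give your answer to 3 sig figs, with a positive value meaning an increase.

T ∝ √L, so T'/T = √(0.8640) = 0.9295.
Percentage change in T = (0.9295 − 1) × 100% = -7.05%.

-7.05%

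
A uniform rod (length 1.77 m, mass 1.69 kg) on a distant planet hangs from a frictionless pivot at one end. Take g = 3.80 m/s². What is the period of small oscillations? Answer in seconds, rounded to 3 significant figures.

For a physical pendulum T = 2π√(I/(mgd)), with d = 0.8850 m from pivot to centre of mass.
I_cm = mL²/12 = 1.69 × 1.77²/12 = 0.4412 kg·m²; I = I_cm + md² = 0.4412 + 1.69 × 0.8850² = 1.765 kg·m².
T = 2π√(1.765/(1.69 × 3.80 × 0.8850)) = 3.50 s.

3.50 s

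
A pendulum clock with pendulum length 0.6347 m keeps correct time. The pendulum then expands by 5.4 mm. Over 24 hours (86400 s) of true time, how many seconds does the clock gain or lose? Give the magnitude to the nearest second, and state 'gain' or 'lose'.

lose 365 s

T ∝ √L, so T'/T = √(0.64010/0.6347) = 1.00424.
In 86400 s of true time the clock registers 86400/1.00424 = 86034.8 s, so it loses 365 s.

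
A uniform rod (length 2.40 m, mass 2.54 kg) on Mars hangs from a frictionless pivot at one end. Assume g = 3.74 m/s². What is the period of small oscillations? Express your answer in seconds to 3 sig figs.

4.11 s

For a physical pendulum T = 2π√(I/(mgd)), with d = 1.200 m from pivot to centre of mass.
I_cm = mL²/12 = 2.54 × 2.40²/12 = 1.219 kg·m²; I = I_cm + md² = 1.219 + 2.54 × 1.200² = 4.877 kg·m².
T = 2π√(4.877/(2.54 × 3.74 × 1.200)) = 4.11 s.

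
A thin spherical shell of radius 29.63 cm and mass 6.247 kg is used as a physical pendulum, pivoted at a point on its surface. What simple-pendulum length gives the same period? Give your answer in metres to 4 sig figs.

The equivalent simple-pendulum length is L_eq = I/(md), where I is about the pivot and d = 0.29630 m.
I_cm = (2/3)mR² = 0.36563 kg·m², so I = I_cm + md² = 0.36563 + 0.54845 = 0.91408 kg·m².
L_eq = 0.91408/(6.247 × 0.29630) = 0.4938 m.

0.4938 m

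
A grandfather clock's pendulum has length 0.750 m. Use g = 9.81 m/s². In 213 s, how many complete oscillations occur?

T = 2π√(L/g) = 2π√(0.750/9.81) = 1.737 s.
Number of complete oscillations = ⌊213/1.737⌋ = ⌊122.6⌋ = 122.

122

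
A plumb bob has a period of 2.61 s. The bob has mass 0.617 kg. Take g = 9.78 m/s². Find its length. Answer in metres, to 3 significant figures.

From T = 2π√(L/g), L = gT²/(4π²) = 9.78 × 2.610²/(4π²) = 1.69 m.

1.69 m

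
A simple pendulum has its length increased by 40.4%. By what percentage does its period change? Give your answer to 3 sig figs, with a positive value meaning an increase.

18.5%

T ∝ √L, so T'/T = √(1.404) = 1.185.
Percentage change in T = (1.185 − 1) × 100% = 18.5%.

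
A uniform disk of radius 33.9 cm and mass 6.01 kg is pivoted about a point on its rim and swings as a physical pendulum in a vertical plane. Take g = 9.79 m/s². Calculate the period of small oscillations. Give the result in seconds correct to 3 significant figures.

I_cm = ½mr² = 0.3453 kg·m². The pivot is at distance d = 0.339 m from the centre of mass.
By the parallel-axis theorem, I = I_cm + md² = 0.3453 + 0.6907 = 1.036 kg·m².
T = 2π√(I/(mgd)) = 2π√(1.036/(6.01 × 9.79 × 0.339)) = 1.43 s.

1.43 s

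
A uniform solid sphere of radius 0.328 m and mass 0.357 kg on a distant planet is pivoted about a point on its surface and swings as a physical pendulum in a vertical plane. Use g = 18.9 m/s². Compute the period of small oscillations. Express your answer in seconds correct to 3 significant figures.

0.979 s

I_cm = (2/5)mr² = 0.01536 kg·m². The pivot is at distance d = 0.328 m from the centre of mass.
By the parallel-axis theorem, I = I_cm + md² = 0.01536 + 0.03841 = 0.05377 kg·m².
T = 2π√(I/(mgd)) = 2π√(0.05377/(0.357 × 18.9 × 0.328)) = 0.979 s.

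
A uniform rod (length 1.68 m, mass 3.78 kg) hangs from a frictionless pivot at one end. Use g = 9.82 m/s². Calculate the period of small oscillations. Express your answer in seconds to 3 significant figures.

2.12 s

For a physical pendulum T = 2π√(I/(mgd)), with d = 0.8400 m from pivot to centre of mass.
I_cm = mL²/12 = 3.78 × 1.68²/12 = 0.8891 kg·m²; I = I_cm + md² = 0.8891 + 3.78 × 0.8400² = 3.556 kg·m².
T = 2π√(3.556/(3.78 × 9.82 × 0.8400)) = 2.12 s.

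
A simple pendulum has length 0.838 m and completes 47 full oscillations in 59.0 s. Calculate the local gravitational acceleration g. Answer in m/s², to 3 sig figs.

21.0 m/s²

T = 59.0/47 = 1.255 s.
From T = 2π√(L/g), g = 4π²L/T² = 4π² × 0.838/1.255² = 21.0 m/s².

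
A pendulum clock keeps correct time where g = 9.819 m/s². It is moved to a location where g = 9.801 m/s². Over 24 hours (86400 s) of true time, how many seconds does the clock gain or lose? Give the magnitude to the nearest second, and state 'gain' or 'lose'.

lose 79 s

The clock's period scales as T ∝ 1/√g, so T'/T = √(9.819/9.801) = 1.00092.
In 86400 s of true time the clock registers 86400/1.00092 = 86320.8 s, so it loses 79 s.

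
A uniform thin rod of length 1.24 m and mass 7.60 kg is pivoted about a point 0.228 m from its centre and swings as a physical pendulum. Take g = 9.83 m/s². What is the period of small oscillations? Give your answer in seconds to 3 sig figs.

1.78 s

For a physical pendulum T = 2π√(I/(mgd)), with d = 0.2280 m from pivot to centre of mass.
I_cm = mL²/12 = 7.60 × 1.24²/12 = 0.9738 kg·m²; I = I_cm + md² = 0.9738 + 7.60 × 0.2280² = 1.369 kg·m².
T = 2π√(1.369/(7.60 × 9.83 × 0.2280)) = 1.78 s.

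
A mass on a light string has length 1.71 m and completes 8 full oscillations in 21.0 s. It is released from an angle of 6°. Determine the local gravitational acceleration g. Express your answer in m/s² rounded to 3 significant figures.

9.80 m/s²

T = 21.0/8 = 2.625 s.
From T = 2π√(L/g), g = 4π²L/T² = 4π² × 1.71/2.625² = 9.80 m/s².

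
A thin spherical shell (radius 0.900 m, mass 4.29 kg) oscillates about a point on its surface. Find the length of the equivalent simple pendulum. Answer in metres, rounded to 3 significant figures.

1.50 m

The equivalent simple-pendulum length is L_eq = I/(md), where I is about the pivot and d = 0.9000 m.
I_cm = (2/3)mR² = 2.317 kg·m², so I = I_cm + md² = 2.317 + 3.475 = 5.792 kg·m².
L_eq = 5.792/(4.29 × 0.9000) = 1.50 m.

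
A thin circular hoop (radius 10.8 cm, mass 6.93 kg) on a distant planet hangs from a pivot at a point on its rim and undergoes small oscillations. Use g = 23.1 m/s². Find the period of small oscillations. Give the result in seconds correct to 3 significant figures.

0.608 s

I_cm = mr² = 0.08083 kg·m². The pivot is at distance d = 0.108 m from the centre of mass.
By the parallel-axis theorem, I = I_cm + md² = 0.08083 + 0.08083 = 0.1617 kg·m².
T = 2π√(I/(mgd)) = 2π√(0.1617/(6.93 × 23.1 × 0.108)) = 0.608 s.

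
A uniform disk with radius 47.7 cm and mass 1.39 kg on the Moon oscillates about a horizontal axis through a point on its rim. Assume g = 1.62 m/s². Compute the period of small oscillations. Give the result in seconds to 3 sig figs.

I_cm = ½mr² = 0.1581 kg·m². The pivot is at distance d = 0.477 m from the centre of mass.
By the parallel-axis theorem, I = I_cm + md² = 0.1581 + 0.3163 = 0.4744 kg·m².
T = 2π√(I/(mgd)) = 2π√(0.4744/(1.39 × 1.62 × 0.477)) = 4.18 s.

4.18 s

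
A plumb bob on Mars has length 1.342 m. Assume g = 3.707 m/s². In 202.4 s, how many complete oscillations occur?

53

T = 2π√(L/g) = 2π√(1.342/3.707) = 3.7805 s.
Number of complete oscillations = ⌊202.4/3.7805⌋ = ⌊53.538⌋ = 53.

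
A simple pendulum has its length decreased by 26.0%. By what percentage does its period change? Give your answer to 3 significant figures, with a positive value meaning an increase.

-14.0%

T ∝ √L, so T'/T = √(0.7400) = 0.8602.
Percentage change in T = (0.8602 − 1) × 100% = -14.0%.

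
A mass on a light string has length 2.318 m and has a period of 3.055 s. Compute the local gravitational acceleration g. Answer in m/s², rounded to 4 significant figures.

9.805 m/s²

From T = 2π√(L/g), g = 4π²L/T² = 4π² × 2.318/3.0550² = 9.805 m/s².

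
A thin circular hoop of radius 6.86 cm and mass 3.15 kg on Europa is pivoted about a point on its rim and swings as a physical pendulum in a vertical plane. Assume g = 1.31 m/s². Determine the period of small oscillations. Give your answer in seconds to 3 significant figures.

2.03 s

I_cm = mr² = 0.01482 kg·m². The pivot is at distance d = 0.0686 m from the centre of mass.
By the parallel-axis theorem, I = I_cm + md² = 0.01482 + 0.01482 = 0.02965 kg·m².
T = 2π√(I/(mgd)) = 2π√(0.02965/(3.15 × 1.31 × 0.0686)) = 2.03 s.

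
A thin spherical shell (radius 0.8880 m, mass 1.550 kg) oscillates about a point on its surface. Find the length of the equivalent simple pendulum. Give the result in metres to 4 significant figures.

The equivalent simple-pendulum length is L_eq = I/(md), where I is about the pivot and d = 0.88800 m.
I_cm = (2/3)mR² = 0.81483 kg·m², so I = I_cm + md² = 0.81483 + 1.2222 = 2.0371 kg·m².
L_eq = 2.0371/(1.550 × 0.88800) = 1.480 m.

1.480 m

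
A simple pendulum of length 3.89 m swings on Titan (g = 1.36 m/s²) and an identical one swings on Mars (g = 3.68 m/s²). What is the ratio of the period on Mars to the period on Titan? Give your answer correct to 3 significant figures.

0.608

T ∝ 1/√g, so T₂/T₁ = √(g₁/g₂) = √(1.36/3.68) = 0.608.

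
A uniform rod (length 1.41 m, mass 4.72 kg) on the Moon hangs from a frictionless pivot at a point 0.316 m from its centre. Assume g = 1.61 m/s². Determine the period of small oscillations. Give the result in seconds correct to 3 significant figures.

For a physical pendulum T = 2π√(I/(mgd)), with d = 0.3160 m from pivot to centre of mass.
I_cm = mL²/12 = 4.72 × 1.41²/12 = 0.7820 kg·m²; I = I_cm + md² = 0.7820 + 4.72 × 0.3160² = 1.253 kg·m².
T = 2π√(1.253/(4.72 × 1.61 × 0.3160)) = 4.54 s.

4.54 s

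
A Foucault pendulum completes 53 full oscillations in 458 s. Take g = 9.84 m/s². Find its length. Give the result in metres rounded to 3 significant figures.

18.6 m

T = 458/53 = 8.642 s.
From T = 2π√(L/g), L = gT²/(4π²) = 9.84 × 8.642²/(4π²) = 18.6 m.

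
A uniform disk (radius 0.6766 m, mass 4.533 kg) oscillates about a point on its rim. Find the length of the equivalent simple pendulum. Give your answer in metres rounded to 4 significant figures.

The equivalent simple-pendulum length is L_eq = I/(md), where I is about the pivot and d = 0.67660 m.
I_cm = ½mR² = 1.0376 kg·m², so I = I_cm + md² = 1.0376 + 2.0752 = 3.1127 kg·m².
L_eq = 3.1127/(4.533 × 0.67660) = 1.015 m.

1.015 m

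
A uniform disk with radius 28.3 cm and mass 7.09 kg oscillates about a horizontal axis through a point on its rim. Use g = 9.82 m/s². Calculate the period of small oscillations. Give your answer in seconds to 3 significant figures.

1.31 s

I_cm = ½mr² = 0.2839 kg·m². The pivot is at distance d = 0.283 m from the centre of mass.
By the parallel-axis theorem, I = I_cm + md² = 0.2839 + 0.5678 = 0.8517 kg·m².
T = 2π√(I/(mgd)) = 2π√(0.8517/(7.09 × 9.82 × 0.283)) = 1.31 s.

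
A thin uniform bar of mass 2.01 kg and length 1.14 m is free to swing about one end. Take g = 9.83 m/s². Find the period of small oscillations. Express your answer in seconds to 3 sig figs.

1.75 s

For a physical pendulum T = 2π√(I/(mgd)), with d = 0.5700 m from pivot to centre of mass.
I_cm = mL²/12 = 2.01 × 1.14²/12 = 0.2177 kg·m²; I = I_cm + md² = 0.2177 + 2.01 × 0.5700² = 0.8707 kg·m².
T = 2π√(0.8707/(2.01 × 9.83 × 0.5700)) = 1.75 s.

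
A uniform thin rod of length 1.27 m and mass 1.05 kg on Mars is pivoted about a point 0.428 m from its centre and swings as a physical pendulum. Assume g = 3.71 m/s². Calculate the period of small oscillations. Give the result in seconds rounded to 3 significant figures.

2.81 s

For a physical pendulum T = 2π√(I/(mgd)), with d = 0.4280 m from pivot to centre of mass.
I_cm = mL²/12 = 1.05 × 1.27²/12 = 0.1411 kg·m²; I = I_cm + md² = 0.1411 + 1.05 × 0.4280² = 0.3335 kg·m².
T = 2π√(0.3335/(1.05 × 3.71 × 0.4280)) = 2.81 s.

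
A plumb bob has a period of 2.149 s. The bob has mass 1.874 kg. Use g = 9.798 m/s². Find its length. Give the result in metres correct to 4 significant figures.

1.146 m

From T = 2π√(L/g), L = gT²/(4π²) = 9.798 × 2.1490²/(4π²) = 1.146 m.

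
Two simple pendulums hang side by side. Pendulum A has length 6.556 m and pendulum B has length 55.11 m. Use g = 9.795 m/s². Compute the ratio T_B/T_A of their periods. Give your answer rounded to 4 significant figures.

2.899

T ∝ √L, so T_B/T_A = √(L_B/L_A) = √(55.11/6.556) = 2.899.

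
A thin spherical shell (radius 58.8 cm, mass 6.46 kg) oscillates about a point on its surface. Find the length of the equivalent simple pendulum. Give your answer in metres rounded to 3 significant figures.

The equivalent simple-pendulum length is L_eq = I/(md), where I is about the pivot and d = 0.5880 m.
I_cm = (2/3)mR² = 1.489 kg·m², so I = I_cm + md² = 1.489 + 2.234 = 3.723 kg·m².
L_eq = 3.723/(6.46 × 0.5880) = 0.980 m.

0.980 m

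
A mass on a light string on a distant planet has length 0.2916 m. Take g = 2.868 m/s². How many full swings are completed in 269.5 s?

T = 2π√(L/g) = 2π√(0.2916/2.868) = 2.0035 s.
Number of complete oscillations = ⌊269.5/2.0035⌋ = ⌊134.52⌋ = 134.

134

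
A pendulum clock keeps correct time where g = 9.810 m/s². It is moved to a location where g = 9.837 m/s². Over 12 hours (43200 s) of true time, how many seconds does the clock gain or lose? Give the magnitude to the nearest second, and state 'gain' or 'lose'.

gain 59 s

The clock's period scales as T ∝ 1/√g, so T'/T = √(9.810/9.837) = 0.998627.
In 43200 s of true time the clock registers 43200/0.998627 = 43259.4 s, so it gains 59 s.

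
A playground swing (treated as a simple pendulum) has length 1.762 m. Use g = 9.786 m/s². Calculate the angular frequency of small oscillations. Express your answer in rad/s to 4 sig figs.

2.357 rad/s

ω = √(g/L) = √(9.786/1.762) = 2.357 rad/s.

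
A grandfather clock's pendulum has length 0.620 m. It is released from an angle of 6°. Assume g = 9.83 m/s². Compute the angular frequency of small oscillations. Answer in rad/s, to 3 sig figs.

3.98 rad/s

ω = √(g/L) = √(9.83/0.620) = 3.98 rad/s.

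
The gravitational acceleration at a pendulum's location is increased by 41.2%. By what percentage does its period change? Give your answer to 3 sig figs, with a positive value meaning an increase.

T ∝ 1/√g, so T'/T = 1/√(1.412) = 0.8416.
Percentage change in T = (0.8416 − 1) × 100% = -15.8%.

-15.8%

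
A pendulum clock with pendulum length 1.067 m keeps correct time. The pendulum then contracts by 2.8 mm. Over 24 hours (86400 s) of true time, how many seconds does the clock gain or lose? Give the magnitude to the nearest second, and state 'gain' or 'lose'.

T ∝ √L, so T'/T = √(1.06420/1.067) = 0.998687.
In 86400 s of true time the clock registers 86400/0.998687 = 86513.6 s, so it gains 114 s.

gain 114 s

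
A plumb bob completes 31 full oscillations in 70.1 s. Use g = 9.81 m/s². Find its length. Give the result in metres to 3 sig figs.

1.27 m

T = 70.1/31 = 2.261 s.
From T = 2π√(L/g), L = gT²/(4π²) = 9.81 × 2.261²/(4π²) = 1.27 m.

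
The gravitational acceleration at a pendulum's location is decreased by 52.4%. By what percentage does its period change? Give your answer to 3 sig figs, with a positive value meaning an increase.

T ∝ 1/√g, so T'/T = 1/√(0.4760) = 1.449.
Percentage change in T = (1.449 − 1) × 100% = 44.9%.

44.9%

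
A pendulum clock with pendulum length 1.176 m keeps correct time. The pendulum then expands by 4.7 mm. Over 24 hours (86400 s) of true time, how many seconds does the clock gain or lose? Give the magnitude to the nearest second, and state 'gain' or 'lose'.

T ∝ √L, so T'/T = √(1.18070/1.176) = 1.00200.
In 86400 s of true time the clock registers 86400/1.00200 = 86227.9 s, so it loses 172 s.

lose 172 s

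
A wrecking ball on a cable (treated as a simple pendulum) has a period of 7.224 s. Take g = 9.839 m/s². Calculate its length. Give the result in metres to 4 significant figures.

From T = 2π√(L/g), L = gT²/(4π²) = 9.839 × 7.2240²/(4π²) = 13.01 m.

13.01 m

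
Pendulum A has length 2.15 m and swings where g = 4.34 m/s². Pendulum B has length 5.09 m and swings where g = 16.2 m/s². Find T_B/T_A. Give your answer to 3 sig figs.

T = 2π√(L/g), so T_B/T_A = √((L_B/g_B)/(L_A/g_A)) = √((5.09/16.2)/(2.15/4.34)) = 0.796.

0.796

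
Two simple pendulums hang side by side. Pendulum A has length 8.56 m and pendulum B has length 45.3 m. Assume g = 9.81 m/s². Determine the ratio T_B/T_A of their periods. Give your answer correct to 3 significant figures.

2.30

T ∝ √L, so T_B/T_A = √(L_B/L_A) = √(45.3/8.56) = 2.30.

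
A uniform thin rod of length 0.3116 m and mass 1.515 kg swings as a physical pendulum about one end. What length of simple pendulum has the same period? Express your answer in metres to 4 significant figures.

0.2077 m

The equivalent simple-pendulum length is L_eq = I/(md), where I is about the pivot and d = 0.15580 m.
I_cm = (1/12)mL² = 0.012258 kg·m², so I = I_cm + md² = 0.012258 + 0.036775 = 0.049033 kg·m².
L_eq = 0.049033/(1.515 × 0.15580) = 0.2077 m.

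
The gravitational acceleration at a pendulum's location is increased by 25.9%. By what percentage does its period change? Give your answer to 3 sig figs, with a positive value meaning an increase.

-10.9%

T ∝ 1/√g, so T'/T = 1/√(1.259) = 0.8912.
Percentage change in T = (0.8912 − 1) × 100% = -10.9%.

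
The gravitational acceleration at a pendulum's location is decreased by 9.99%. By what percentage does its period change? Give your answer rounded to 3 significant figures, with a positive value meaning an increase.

5.40%

T ∝ 1/√g, so T'/T = 1/√(0.9001) = 1.054.
Percentage change in T = (1.054 − 1) × 100% = 5.40%.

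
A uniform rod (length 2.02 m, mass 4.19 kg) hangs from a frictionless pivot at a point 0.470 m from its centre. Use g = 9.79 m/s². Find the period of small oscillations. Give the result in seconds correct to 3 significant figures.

2.19 s

For a physical pendulum T = 2π√(I/(mgd)), with d = 0.4700 m from pivot to centre of mass.
I_cm = mL²/12 = 4.19 × 2.02²/12 = 1.425 kg·m²; I = I_cm + md² = 1.425 + 4.19 × 0.4700² = 2.350 kg·m².
T = 2π√(2.350/(4.19 × 9.79 × 0.4700)) = 2.19 s.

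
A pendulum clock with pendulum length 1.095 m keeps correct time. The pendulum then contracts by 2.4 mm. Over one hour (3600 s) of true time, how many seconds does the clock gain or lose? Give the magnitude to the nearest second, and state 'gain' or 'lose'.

gain 4 s

T ∝ √L, so T'/T = √(1.09260/1.095) = 0.998904.
In 3600 s of true time the clock registers 3600/0.998904 = 3604.0 s, so it gains 4 s.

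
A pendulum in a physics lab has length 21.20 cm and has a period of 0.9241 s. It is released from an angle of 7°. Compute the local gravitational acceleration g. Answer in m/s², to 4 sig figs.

From T = 2π√(L/g), g = 4π²L/T² = 4π² × 0.2120/0.92410² = 9.801 m/s².

9.801 m/s²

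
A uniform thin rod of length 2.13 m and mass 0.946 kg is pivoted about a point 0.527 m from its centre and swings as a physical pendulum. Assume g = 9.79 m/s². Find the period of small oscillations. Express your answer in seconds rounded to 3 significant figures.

2.24 s

For a physical pendulum T = 2π√(I/(mgd)), with d = 0.5270 m from pivot to centre of mass.
I_cm = mL²/12 = 0.946 × 2.13²/12 = 0.3577 kg·m²; I = I_cm + md² = 0.3577 + 0.946 × 0.5270² = 0.6204 kg·m².
T = 2π√(0.6204/(0.946 × 9.79 × 0.5270)) = 2.24 s.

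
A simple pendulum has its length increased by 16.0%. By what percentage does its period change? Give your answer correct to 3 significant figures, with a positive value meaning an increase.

T ∝ √L, so T'/T = √(1.160) = 1.077.
Percentage change in T = (1.077 − 1) × 100% = 7.70%.

7.70%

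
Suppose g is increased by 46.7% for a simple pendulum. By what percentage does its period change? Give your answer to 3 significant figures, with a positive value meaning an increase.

-17.4%

T ∝ 1/√g, so T'/T = 1/√(1.467) = 0.8256.
Percentage change in T = (0.8256 − 1) × 100% = -17.4%.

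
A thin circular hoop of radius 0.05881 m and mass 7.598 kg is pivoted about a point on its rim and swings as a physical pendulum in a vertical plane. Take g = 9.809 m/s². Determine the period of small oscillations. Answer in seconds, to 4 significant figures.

0.6880 s

I_cm = mr² = 0.026279 kg·m². The pivot is at distance d = 0.05881 m from the centre of mass.
By the parallel-axis theorem, I = I_cm + md² = 0.026279 + 0.026279 = 0.052557 kg·m².
T = 2π√(I/(mgd)) = 2π√(0.052557/(7.598 × 9.809 × 0.05881)) = 0.6880 s.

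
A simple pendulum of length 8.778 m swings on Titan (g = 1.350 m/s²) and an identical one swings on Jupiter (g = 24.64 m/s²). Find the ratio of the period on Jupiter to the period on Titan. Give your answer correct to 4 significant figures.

T ∝ 1/√g, so T₂/T₁ = √(g₁/g₂) = √(1.350/24.64) = 0.2341.

0.2341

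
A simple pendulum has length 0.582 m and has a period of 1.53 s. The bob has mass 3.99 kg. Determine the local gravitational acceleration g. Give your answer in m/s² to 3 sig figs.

From T = 2π√(L/g), g = 4π²L/T² = 4π² × 0.582/1.530² = 9.82 m/s².

9.82 m/s²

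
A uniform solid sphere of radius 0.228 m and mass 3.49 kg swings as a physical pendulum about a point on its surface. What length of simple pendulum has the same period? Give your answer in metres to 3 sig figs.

0.319 m

The equivalent simple-pendulum length is L_eq = I/(md), where I is about the pivot and d = 0.2280 m.
I_cm = (2/5)mR² = 0.07257 kg·m², so I = I_cm + md² = 0.07257 + 0.1814 = 0.2540 kg·m².
L_eq = 0.2540/(3.49 × 0.2280) = 0.319 m.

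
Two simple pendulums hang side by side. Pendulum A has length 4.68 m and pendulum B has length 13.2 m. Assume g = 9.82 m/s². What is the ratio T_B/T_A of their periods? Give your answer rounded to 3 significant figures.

T ∝ √L, so T_B/T_A = √(L_B/L_A) = √(13.2/4.68) = 1.68.

1.68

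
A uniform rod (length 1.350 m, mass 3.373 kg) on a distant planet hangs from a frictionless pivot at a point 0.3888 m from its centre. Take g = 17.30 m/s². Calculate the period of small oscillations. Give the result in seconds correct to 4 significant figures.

1.334 s

For a physical pendulum T = 2π√(I/(mgd)), with d = 0.38880 m from pivot to centre of mass.
I_cm = mL²/12 = 3.373 × 1.350²/12 = 0.51227 kg·m²; I = I_cm + md² = 0.51227 + 3.373 × 0.38880² = 1.0222 kg·m².
T = 2π√(1.0222/(3.373 × 17.30 × 0.38880)) = 1.334 s.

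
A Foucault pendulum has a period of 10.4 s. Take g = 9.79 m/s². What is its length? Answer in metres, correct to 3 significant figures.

26.8 m

From T = 2π√(L/g), L = gT²/(4π²) = 9.79 × 10.40²/(4π²) = 26.8 m.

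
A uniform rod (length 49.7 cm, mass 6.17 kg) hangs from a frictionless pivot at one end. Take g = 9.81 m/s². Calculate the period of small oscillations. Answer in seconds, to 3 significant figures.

1.15 s

For a physical pendulum T = 2π√(I/(mgd)), with d = 0.2485 m from pivot to centre of mass.
I_cm = mL²/12 = 6.17 × 0.497²/12 = 0.1270 kg·m²; I = I_cm + md² = 0.1270 + 6.17 × 0.2485² = 0.5080 kg·m².
T = 2π√(0.5080/(6.17 × 9.81 × 0.2485)) = 1.15 s.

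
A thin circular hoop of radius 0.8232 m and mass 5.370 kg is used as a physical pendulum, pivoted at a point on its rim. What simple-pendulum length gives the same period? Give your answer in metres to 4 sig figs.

The equivalent simple-pendulum length is L_eq = I/(md), where I is about the pivot and d = 0.82320 m.
I_cm = mR² = 3.6390 kg·m², so I = I_cm + md² = 3.6390 + 3.6390 = 7.2780 kg·m².
L_eq = 7.2780/(5.370 × 0.82320) = 1.646 m.

1.646 m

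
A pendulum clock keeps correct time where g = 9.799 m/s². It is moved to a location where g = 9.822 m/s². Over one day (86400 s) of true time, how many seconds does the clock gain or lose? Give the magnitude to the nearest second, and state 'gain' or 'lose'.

gain 101 s

The clock's period scales as T ∝ 1/√g, so T'/T = √(9.799/9.822) = 0.998828.
In 86400 s of true time the clock registers 86400/0.998828 = 86501.3 s, so it gains 101 s.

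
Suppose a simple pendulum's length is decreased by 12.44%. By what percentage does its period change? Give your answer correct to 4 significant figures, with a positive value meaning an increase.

-6.426%

T ∝ √L, so T'/T = √(0.87560) = 0.93574.
Percentage change in T = (0.93574 − 1) × 100% = -6.426%.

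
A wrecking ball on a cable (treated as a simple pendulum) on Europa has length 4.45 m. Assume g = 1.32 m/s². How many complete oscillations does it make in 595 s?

T = 2π√(L/g) = 2π√(4.45/1.32) = 11.54 s.
Number of complete oscillations = ⌊595/11.54⌋ = ⌊51.58⌋ = 51.

51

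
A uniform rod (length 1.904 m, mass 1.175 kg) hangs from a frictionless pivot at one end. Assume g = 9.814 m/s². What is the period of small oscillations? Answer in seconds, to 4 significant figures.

For a physical pendulum T = 2π√(I/(mgd)), with d = 0.95200 m from pivot to centre of mass.
I_cm = mL²/12 = 1.175 × 1.904²/12 = 0.35497 kg·m²; I = I_cm + md² = 0.35497 + 1.175 × 0.95200² = 1.4199 kg·m².
T = 2π√(1.4199/(1.175 × 9.814 × 0.95200)) = 2.260 s.

2.260 s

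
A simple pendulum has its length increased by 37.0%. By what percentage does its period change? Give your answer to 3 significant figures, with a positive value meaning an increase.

17.0%

T ∝ √L, so T'/T = √(1.370) = 1.170.
Percentage change in T = (1.170 − 1) × 100% = 17.0%.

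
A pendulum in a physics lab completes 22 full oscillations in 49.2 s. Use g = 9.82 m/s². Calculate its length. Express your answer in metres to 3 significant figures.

T = 49.2/22 = 2.236 s.
From T = 2π√(L/g), L = gT²/(4π²) = 9.82 × 2.236²/(4π²) = 1.24 m.

1.24 m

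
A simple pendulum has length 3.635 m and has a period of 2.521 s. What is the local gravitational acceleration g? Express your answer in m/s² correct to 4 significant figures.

From T = 2π√(L/g), g = 4π²L/T² = 4π² × 3.635/2.5210² = 22.58 m/s².

22.58 m/s²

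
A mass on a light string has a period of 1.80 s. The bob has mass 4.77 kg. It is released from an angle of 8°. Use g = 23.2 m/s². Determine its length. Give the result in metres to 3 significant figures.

1.90 m

From T = 2π√(L/g), L = gT²/(4π²) = 23.2 × 1.800²/(4π²) = 1.90 m.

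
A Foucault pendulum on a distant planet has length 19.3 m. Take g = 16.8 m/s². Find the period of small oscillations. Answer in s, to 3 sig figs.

T = 2π√(L/g) = 2π√(19.3/16.8) = 2π × 1.072 = 6.73 s.

6.73 s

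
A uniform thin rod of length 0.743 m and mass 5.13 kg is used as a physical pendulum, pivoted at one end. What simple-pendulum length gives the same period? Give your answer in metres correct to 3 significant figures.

0.495 m

The equivalent simple-pendulum length is L_eq = I/(md), where I is about the pivot and d = 0.3715 m.
I_cm = (1/12)mL² = 0.2360 kg·m², so I = I_cm + md² = 0.2360 + 0.7080 = 0.9440 kg·m².
L_eq = 0.9440/(5.13 × 0.3715) = 0.495 m.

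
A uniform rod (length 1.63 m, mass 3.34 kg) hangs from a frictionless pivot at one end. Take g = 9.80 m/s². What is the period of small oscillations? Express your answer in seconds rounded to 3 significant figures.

2.09 s

For a physical pendulum T = 2π√(I/(mgd)), with d = 0.8150 m from pivot to centre of mass.
I_cm = mL²/12 = 3.34 × 1.63²/12 = 0.7395 kg·m²; I = I_cm + md² = 0.7395 + 3.34 × 0.8150² = 2.958 kg·m².
T = 2π√(2.958/(3.34 × 9.80 × 0.8150)) = 2.09 s.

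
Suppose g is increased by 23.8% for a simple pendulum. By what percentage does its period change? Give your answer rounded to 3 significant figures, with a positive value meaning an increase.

-10.1%

T ∝ 1/√g, so T'/T = 1/√(1.238) = 0.8988.
Percentage change in T = (0.8988 − 1) × 100% = -10.1%.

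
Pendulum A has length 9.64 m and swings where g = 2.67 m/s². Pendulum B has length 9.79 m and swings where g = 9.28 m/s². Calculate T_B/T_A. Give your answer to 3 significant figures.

T = 2π√(L/g), so T_B/T_A = √((L_B/g_B)/(L_A/g_A)) = √((9.79/9.28)/(9.64/2.67)) = 0.541.

0.541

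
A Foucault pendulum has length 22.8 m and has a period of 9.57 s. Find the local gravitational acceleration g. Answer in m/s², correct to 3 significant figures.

9.83 m/s²

From T = 2π√(L/g), g = 4π²L/T² = 4π² × 22.8/9.570² = 9.83 m/s².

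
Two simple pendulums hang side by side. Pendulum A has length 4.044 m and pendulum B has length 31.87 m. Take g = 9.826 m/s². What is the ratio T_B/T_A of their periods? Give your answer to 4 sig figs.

2.807

T ∝ √L, so T_B/T_A = √(L_B/L_A) = √(31.87/4.044) = 2.807.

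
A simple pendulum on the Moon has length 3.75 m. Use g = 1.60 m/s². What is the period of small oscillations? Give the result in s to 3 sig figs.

T = 2π√(L/g) = 2π√(3.75/1.60) = 2π × 1.531 = 9.62 s.

9.62 s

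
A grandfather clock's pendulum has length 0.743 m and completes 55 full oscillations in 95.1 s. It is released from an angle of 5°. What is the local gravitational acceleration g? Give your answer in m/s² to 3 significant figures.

T = 95.1/55 = 1.729 s.
From T = 2π√(L/g), g = 4π²L/T² = 4π² × 0.743/1.729² = 9.81 m/s².

9.81 m/s²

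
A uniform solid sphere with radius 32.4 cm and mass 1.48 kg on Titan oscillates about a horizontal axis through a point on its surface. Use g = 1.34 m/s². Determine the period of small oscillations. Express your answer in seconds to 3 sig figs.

I_cm = (2/5)mr² = 0.06215 kg·m². The pivot is at distance d = 0.324 m from the centre of mass.
By the parallel-axis theorem, I = I_cm + md² = 0.06215 + 0.1554 = 0.2175 kg·m².
T = 2π√(I/(mgd)) = 2π√(0.2175/(1.48 × 1.34 × 0.324)) = 3.66 s.

3.66 s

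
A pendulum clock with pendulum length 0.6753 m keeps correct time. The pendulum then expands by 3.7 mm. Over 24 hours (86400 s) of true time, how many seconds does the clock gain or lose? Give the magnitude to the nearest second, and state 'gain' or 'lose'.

lose 236 s

T ∝ √L, so T'/T = √(0.67900/0.6753) = 1.00274.
In 86400 s of true time the clock registers 86400/1.00274 = 86164.3 s, so it loses 236 s.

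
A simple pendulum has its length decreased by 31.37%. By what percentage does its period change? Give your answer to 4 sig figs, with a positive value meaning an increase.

T ∝ √L, so T'/T = √(0.68630) = 0.82843.
Percentage change in T = (0.82843 − 1) × 100% = -17.16%.

-17.16%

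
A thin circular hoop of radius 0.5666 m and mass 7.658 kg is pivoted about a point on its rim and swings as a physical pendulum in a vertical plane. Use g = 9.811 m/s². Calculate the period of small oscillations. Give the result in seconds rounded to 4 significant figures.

2.135 s

I_cm = mr² = 2.4585 kg·m². The pivot is at distance d = 0.5666 m from the centre of mass.
By the parallel-axis theorem, I = I_cm + md² = 2.4585 + 2.4585 = 4.9170 kg·m².
T = 2π√(I/(mgd)) = 2π√(4.9170/(7.658 × 9.811 × 0.5666)) = 2.135 s.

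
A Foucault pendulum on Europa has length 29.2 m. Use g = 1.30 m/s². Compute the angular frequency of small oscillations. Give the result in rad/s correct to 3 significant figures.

ω = √(g/L) = √(1.30/29.2) = 0.211 rad/s.

0.211 rad/s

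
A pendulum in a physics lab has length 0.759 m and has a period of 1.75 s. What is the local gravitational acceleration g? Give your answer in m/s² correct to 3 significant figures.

From T = 2π√(L/g), g = 4π²L/T² = 4π² × 0.759/1.750² = 9.78 m/s².

9.78 m/s²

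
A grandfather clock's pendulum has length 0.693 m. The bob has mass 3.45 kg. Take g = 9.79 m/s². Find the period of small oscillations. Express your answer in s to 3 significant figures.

1.67 s

T = 2π√(L/g) = 2π√(0.693/9.79) = 2π × 0.2661 = 1.67 s.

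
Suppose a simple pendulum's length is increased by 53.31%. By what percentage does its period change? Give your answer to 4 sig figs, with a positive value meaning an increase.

23.82%

T ∝ √L, so T'/T = √(1.5331) = 1.2382.
Percentage change in T = (1.2382 − 1) × 100% = 23.82%.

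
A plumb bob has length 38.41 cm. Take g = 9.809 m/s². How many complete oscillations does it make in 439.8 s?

353

T = 2π√(L/g) = 2π√(0.3841/9.809) = 1.2433 s.
Number of complete oscillations = ⌊439.8/1.2433⌋ = ⌊353.72⌋ = 353.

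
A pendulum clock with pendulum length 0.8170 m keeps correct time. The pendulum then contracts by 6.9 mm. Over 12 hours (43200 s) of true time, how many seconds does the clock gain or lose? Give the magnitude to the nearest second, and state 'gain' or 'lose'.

T ∝ √L, so T'/T = √(0.81010/0.8170) = 0.995768.
In 43200 s of true time the clock registers 43200/0.995768 = 43383.6 s, so it gains 184 s.

gain 184 s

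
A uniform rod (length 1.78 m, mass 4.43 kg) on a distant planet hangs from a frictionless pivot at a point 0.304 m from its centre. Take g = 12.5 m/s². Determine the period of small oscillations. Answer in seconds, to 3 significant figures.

1.92 s

For a physical pendulum T = 2π√(I/(mgd)), with d = 0.3040 m from pivot to centre of mass.
I_cm = mL²/12 = 4.43 × 1.78²/12 = 1.170 kg·m²; I = I_cm + md² = 1.170 + 4.43 × 0.3040² = 1.579 kg·m².
T = 2π√(1.579/(4.43 × 12.5 × 0.3040)) = 1.92 s.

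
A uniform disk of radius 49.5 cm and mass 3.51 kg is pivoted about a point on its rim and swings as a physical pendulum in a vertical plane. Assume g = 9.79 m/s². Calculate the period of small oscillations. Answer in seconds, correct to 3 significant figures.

I_cm = ½mr² = 0.4300 kg·m². The pivot is at distance d = 0.495 m from the centre of mass.
By the parallel-axis theorem, I = I_cm + md² = 0.4300 + 0.8600 = 1.290 kg·m².
T = 2π√(I/(mgd)) = 2π√(1.290/(3.51 × 9.79 × 0.495)) = 1.73 s.

1.73 s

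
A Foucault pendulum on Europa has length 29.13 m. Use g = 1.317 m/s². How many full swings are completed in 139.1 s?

T = 2π√(L/g) = 2π√(29.13/1.317) = 29.550 s.
Number of complete oscillations = ⌊139.1/29.550⌋ = ⌊4.7073⌋ = 4.

4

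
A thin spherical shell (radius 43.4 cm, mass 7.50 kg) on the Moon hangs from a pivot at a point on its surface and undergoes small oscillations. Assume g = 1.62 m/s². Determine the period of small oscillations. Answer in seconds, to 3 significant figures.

I_cm = (2/3)mr² = 0.9418 kg·m². The pivot is at distance d = 0.434 m from the centre of mass.
By the parallel-axis theorem, I = I_cm + md² = 0.9418 + 1.413 = 2.354 kg·m².
T = 2π√(I/(mgd)) = 2π√(2.354/(7.50 × 1.62 × 0.434)) = 4.20 s.

4.20 s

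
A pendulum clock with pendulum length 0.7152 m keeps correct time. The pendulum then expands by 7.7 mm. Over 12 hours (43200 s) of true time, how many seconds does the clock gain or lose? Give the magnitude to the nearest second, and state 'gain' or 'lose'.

lose 231 s

T ∝ √L, so T'/T = √(0.72290/0.7152) = 1.00537.
In 43200 s of true time the clock registers 43200/1.00537 = 42969.3 s, so it loses 231 s.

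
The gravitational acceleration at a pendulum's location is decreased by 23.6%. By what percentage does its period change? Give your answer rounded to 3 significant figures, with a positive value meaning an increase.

T ∝ 1/√g, so T'/T = 1/√(0.7640) = 1.144.
Percentage change in T = (1.144 − 1) × 100% = 14.4%.

14.4%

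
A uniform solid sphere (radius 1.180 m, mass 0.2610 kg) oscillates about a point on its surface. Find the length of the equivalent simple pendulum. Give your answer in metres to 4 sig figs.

1.652 m

The equivalent simple-pendulum length is L_eq = I/(md), where I is about the pivot and d = 1.1800 m.
I_cm = (2/5)mR² = 0.14537 kg·m², so I = I_cm + md² = 0.14537 + 0.36342 = 0.50878 kg·m².
L_eq = 0.50878/(0.2610 × 1.1800) = 1.652 m.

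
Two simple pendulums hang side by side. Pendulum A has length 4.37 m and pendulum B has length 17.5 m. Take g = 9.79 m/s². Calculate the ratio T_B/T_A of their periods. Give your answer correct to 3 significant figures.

2.00

T ∝ √L, so T_B/T_A = √(L_B/L_A) = √(17.5/4.37) = 2.00.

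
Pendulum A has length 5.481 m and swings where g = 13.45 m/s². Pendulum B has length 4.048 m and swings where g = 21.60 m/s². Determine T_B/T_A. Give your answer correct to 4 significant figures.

0.6781

T = 2π√(L/g), so T_B/T_A = √((L_B/g_B)/(L_A/g_A)) = √((4.048/21.60)/(5.481/13.45)) = 0.6781.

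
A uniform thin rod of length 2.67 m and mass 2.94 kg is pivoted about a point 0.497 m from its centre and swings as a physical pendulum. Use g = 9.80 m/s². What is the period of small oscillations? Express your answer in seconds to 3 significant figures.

For a physical pendulum T = 2π√(I/(mgd)), with d = 0.4970 m from pivot to centre of mass.
I_cm = mL²/12 = 2.94 × 2.67²/12 = 1.747 kg·m²; I = I_cm + md² = 1.747 + 2.94 × 0.4970² = 2.473 kg·m².
T = 2π√(2.473/(2.94 × 9.80 × 0.4970)) = 2.61 s.

2.61 s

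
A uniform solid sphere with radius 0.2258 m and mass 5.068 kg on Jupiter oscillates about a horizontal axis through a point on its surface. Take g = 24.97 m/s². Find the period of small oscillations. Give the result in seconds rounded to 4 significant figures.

I_cm = (2/5)mr² = 0.10336 kg·m². The pivot is at distance d = 0.2258 m from the centre of mass.
By the parallel-axis theorem, I = I_cm + md² = 0.10336 + 0.25840 = 0.36175 kg·m².
T = 2π√(I/(mgd)) = 2π√(0.36175/(5.068 × 24.97 × 0.2258)) = 0.7070 s.

0.7070 s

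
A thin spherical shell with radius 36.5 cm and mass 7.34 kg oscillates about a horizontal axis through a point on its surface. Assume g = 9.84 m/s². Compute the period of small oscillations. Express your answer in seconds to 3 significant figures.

I_cm = (2/3)mr² = 0.6519 kg·m². The pivot is at distance d = 0.365 m from the centre of mass.
By the parallel-axis theorem, I = I_cm + md² = 0.6519 + 0.9779 = 1.630 kg·m².
T = 2π√(I/(mgd)) = 2π√(1.630/(7.34 × 9.84 × 0.365)) = 1.56 s.

1.56 s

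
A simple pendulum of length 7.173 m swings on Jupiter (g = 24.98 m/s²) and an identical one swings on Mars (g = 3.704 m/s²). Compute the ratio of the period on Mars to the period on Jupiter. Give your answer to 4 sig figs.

T ∝ 1/√g, so T₂/T₁ = √(g₁/g₂) = √(24.98/3.704) = 2.597.

2.597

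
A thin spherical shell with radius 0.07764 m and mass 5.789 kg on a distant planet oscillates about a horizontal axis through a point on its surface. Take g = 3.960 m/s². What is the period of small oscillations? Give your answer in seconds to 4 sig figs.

1.136 s

I_cm = (2/3)mr² = 0.023264 kg·m². The pivot is at distance d = 0.07764 m from the centre of mass.
By the parallel-axis theorem, I = I_cm + md² = 0.023264 + 0.034896 = 0.058160 kg·m².
T = 2π√(I/(mgd)) = 2π√(0.058160/(5.789 × 3.960 × 0.07764)) = 1.136 s.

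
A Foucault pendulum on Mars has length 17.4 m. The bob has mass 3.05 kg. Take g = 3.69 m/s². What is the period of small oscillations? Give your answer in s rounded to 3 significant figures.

T = 2π√(L/g) = 2π√(17.4/3.69) = 2π × 2.172 = 13.6 s.

13.6 s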